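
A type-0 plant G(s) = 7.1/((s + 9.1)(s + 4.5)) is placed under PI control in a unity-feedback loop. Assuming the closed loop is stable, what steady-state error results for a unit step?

0

The PI controller's integrator makes the forward path type 1, so e_ss to a step is zero.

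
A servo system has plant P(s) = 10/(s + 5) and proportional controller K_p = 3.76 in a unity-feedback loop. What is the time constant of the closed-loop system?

Closed-loop transfer function: T(s) = K_p·P(s)/(1 + K_p·P(s)) = 37.6/(s + 5 + 37.6) = 37.6/(s + 42.6).
Time constant τ = 1/42.6 = 0.0235 s.

τ = 0.0235 s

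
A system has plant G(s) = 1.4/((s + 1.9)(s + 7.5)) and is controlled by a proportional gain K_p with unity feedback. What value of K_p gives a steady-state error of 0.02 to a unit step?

K_p = 499

Steady-state error for a unit step on this type-0 loop is 1/(1 + K_p·G(0)).
G(0) = 0.09825. Require 1/(1 + K_p·0.09825) = 0.02, so 1 + 0.09825·K_p = 50.
K_p = (50 − 1)/0.09825 = 499.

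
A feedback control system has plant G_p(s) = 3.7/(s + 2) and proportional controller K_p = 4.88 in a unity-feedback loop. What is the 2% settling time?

Closed-loop transfer function: T(s) = K_p·G_p(s)/(1 + K_p·G_p(s)) = 18.06/(s + 2 + 18.06) = 18.06/(s + 20.06).
Time constant τ = 1/20.06 = 0.04986 s, so the 2% settling time is about 4τ = 0.199 s.

T_s ≈ 0.199 s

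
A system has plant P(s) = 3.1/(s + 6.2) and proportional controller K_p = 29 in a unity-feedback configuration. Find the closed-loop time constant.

Closed-loop transfer function: T(s) = K_p·P(s)/(1 + K_p·P(s)) = 89.9/(s + 6.2 + 89.9) = 89.9/(s + 96.1).
Time constant τ = 1/96.1 = 0.0104 s.

τ = 0.0104 s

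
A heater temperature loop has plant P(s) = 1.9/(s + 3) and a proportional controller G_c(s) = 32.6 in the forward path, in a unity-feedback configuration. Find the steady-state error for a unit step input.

0.0462

The loop is type 0. Static position error constant K_pos = G_c(0)·P(0) = 32.6·0.6333 = 20.65.
Steady-state error to a unit step: e_ss = 1/(1+K_pos) = 1/21.65 = 0.0462.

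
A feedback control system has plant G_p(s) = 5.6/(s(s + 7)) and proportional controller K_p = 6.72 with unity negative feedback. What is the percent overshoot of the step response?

Closed-loop characteristic equation: s² + 7s + 37.63 = 0, so ω_n = 6.134 rad/s and ζ = 7/(2·6.134) = 0.5705.
%OS = 100·exp(−πζ/√(1−ζ²)) = 100·exp(−π·0.5705/√0.6745) = 11.3%.

11.3%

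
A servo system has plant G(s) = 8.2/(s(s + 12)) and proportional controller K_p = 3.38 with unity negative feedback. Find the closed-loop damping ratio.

1 + K_p·G(s) = 0 gives s² + 12s + 27.72 = 0.
So ω_n² = 27.72 ⇒ ω_n = 5.265 rad/s, and ζ = 12/(2ω_n) = 1.14.

ζ = 1.14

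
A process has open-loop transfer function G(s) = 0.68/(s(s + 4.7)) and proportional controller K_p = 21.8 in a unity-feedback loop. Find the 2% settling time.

T_s ≈ 1.7 s

Closed-loop characteristic equation: s² + 4.7s + 14.82 = 0, so ω_n = 3.85 rad/s and ζ = 4.7/(2·3.85) = 0.6104.
2% settling time T_s ≈ 4/(ζω_n) = 4/2.35 = 1.7 s.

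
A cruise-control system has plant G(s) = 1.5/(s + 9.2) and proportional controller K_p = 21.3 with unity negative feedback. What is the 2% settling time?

Closed-loop transfer function: T(s) = K_p·G(s)/(1 + K_p·G(s)) = 31.95/(s + 9.2 + 31.95) = 31.95/(s + 41.15).
Time constant τ = 1/41.15 = 0.0243 s, so the 2% settling time is about 4τ = 0.0972 s.

T_s ≈ 0.0972 s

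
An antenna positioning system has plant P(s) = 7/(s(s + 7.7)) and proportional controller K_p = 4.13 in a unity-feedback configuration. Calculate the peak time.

T_p = 0.837 s

The closed-loop denominator s² + 7.7s + 28.91 gives ω_n = √28.91 = 5.377 and ζ = 7.7/(2ω_n) = 0.716.
Damped frequency ω_d = ω_n√(1−ζ²) = 3.753 rad/s, so peak time T_p = π/ω_d = 0.837 s.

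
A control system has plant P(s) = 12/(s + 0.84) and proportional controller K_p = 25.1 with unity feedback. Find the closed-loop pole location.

Closed-loop transfer function: T(s) = K_p·P(s)/(1 + K_p·P(s)) = 301.2/(s + 0.84 + 301.2) = 301.2/(s + 302).
The closed-loop pole is at s = −302.

s = -302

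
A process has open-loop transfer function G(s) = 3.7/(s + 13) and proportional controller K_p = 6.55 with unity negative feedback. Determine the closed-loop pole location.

Closed-loop transfer function: T(s) = K_p·G(s)/(1 + K_p·G(s)) = 24.23/(s + 13 + 24.23) = 24.23/(s + 37.23).
The closed-loop pole is at s = −37.23.

s = -37.23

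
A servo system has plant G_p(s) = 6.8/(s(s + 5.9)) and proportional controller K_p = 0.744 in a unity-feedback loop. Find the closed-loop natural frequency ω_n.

ω_n = 2.25 rad/s

The closed-loop denominator is s(s+5.9) + 0.744·6.8 = s² + 5.9s + 5.059.
So ω_n² = 5.059 ⇒ ω_n = 2.249 rad/s, and ζ = 5.9/(2ω_n) = 1.31.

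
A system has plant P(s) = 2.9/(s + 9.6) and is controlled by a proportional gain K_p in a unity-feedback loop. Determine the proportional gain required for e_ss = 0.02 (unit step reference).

K_p = 162

The loop is type 0, so e_ss(step) = 1/(1 + K_pos) with K_pos = K_p·P(0).
P(0) = 0.3021. Require 1/(1 + K_p·0.3021) = 0.02, so 1 + 0.3021·K_p = 50.
K_p = (50 − 1)/0.3021 = 162.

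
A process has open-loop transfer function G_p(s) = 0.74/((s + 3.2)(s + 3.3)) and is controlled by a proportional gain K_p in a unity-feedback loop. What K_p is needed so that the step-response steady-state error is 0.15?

K_p = 80.9

For a type-0 loop with proportional control, e_ss = 1/(1 + K_p·G_p(0)).
G_p(0) = 0.07008. Require 1/(1 + K_p·0.07008) = 0.15, so 1 + 0.07008·K_p = 6.667.
K_p = (6.667 − 1)/0.07008 = 80.9.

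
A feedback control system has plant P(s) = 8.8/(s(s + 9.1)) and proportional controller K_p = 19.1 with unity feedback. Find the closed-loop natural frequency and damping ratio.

ω_n = 13 rad/s, ζ = 0.351

With unity feedback the closed-loop characteristic equation is s² + 9.1s + 19.1·8.8 = s² + 9.1s + 168.1 = 0.
Matching s² + 2ζω_n s + ω_n²: ω_n = √168.1 = 12.96 rad/s and 2ζω_n = 9.1, so ζ = 9.1/(2·12.96) = 0.351.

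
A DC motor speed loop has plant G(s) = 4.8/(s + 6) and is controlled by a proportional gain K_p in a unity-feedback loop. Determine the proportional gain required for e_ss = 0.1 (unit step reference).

Steady-state error for a unit step on this type-0 loop is 1/(1 + K_p·G(0)).
G(0) = 0.8. Require 1/(1 + K_p·0.8) = 0.1, so 1 + 0.8·K_p = 10.
K_p = (10 − 1)/0.8 = 11.3.

K_p = 11.3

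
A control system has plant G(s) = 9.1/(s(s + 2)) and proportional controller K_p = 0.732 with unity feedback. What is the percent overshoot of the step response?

The closed-loop denominator s² + 2s + 6.661 gives ω_n = √6.661 = 2.581 and ζ = 2/(2ω_n) = 0.3875.
%OS = 100·exp(−πζ/√(1−ζ²)) = 100·exp(−π·0.3875/√0.8499) = 26.7%.

26.7%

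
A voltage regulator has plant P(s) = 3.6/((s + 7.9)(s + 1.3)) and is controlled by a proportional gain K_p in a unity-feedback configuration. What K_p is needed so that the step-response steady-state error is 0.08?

Steady-state error for a unit step on this type-0 loop is 1/(1 + K_p·P(0)).
P(0) = 0.3505. Require 1/(1 + K_p·0.3505) = 0.08, so 1 + 0.3505·K_p = 12.5.
K_p = (12.5 − 1)/0.3505 = 32.8.

K_p = 32.8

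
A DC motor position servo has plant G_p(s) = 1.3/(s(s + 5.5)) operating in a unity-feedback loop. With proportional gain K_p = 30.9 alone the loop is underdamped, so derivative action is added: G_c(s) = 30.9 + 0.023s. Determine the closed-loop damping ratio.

Forward path: (30.9 + 0.023s)·1.3/(s(s+5.5)). The closed-loop characteristic equation is s² + (5.5 + 1.3·0.023)s + 1.3·30.9 = 0.
That is s² + 5.53s + 40.17 = 0, so ω_n = 6.338 rad/s and ζ = 5.53/(2·6.338) = 0.4363.

ζ = 0.436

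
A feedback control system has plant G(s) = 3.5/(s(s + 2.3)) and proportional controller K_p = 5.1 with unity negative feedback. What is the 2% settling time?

T_s ≈ 3.48 s

From 1 + K_pG(s) = 0: s² + 2.3s + 17.85 = 0 ⇒ ω_n = 4.225, ζ = 0.2722.
2% settling time T_s ≈ 4/(ζω_n) = 4/1.15 = 3.48 s.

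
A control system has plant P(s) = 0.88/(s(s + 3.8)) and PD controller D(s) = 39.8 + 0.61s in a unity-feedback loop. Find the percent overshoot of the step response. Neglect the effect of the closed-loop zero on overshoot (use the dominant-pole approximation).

29%

Forward path: (39.8 + 0.61s)·0.88/(s(s+3.8)). The closed-loop characteristic equation is s² + (3.8 + 0.88·0.61)s + 0.88·39.8 = 0.
That is s² + 4.337s + 35.02 = 0, so ω_n = 5.918 rad/s and ζ = 4.337/(2·5.918) = 0.3664.
%OS = 100·exp(−πζ/√(1−ζ²)) = 29%.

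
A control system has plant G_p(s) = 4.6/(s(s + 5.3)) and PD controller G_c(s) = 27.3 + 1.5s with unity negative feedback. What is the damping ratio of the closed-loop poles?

ζ = 0.544

Forward path: (27.3 + 1.5s)·4.6/(s(s+5.3)). The closed-loop characteristic equation is s² + (5.3 + 4.6·1.5)s + 4.6·27.3 = 0.
That is s² + 12.2s + 125.6 = 0, so ω_n = 11.21 rad/s and ζ = 12.2/(2·11.21) = 0.5443.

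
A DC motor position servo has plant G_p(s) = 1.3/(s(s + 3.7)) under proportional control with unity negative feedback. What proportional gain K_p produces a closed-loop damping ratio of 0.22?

K_p = 54.4

Closed-loop characteristic equation: s² + 3.7s + K_p·1.3 = 0.
So ω_n = √(1.3K_p) and 2ζω_n = 3.7, giving ζ = 3.7/(2√(1.3K_p)).
Setting ζ = 0.22: √(1.3K_p) = 3.7/(2·0.22) = 8.409, so K_p = 70.71/1.3 = 54.4.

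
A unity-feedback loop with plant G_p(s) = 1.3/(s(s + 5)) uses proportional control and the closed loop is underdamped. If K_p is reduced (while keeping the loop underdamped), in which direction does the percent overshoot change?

ζ = 5/(2√(1.3K_p)) rises as K_p falls; higher damping means less overshoot.

decrease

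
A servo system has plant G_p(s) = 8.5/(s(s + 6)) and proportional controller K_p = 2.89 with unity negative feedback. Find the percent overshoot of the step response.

Closed-loop characteristic equation: s² + 6s + 24.57 = 0, so ω_n = 4.956 rad/s and ζ = 6/(2·4.956) = 0.6053.
%OS = 100·exp(−πζ/√(1−ζ²)) = 100·exp(−π·0.6053/√0.6336) = 9.17%.

9.17%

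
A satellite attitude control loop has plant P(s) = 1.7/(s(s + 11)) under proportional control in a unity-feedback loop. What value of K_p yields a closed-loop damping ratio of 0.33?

K_p = 163

Closed-loop characteristic equation: s² + 11s + K_p·1.7 = 0.
So ω_n = √(1.7K_p) and 2ζω_n = 11, giving ζ = 11/(2√(1.7K_p)).
Setting ζ = 0.33: √(1.7K_p) = 11/(2·0.33) = 16.67, so K_p = 277.8/1.7 = 163.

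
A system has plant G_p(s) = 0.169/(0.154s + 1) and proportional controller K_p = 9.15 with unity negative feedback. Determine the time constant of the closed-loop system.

τ = 0.0605 s

Closed loop: T(s) = K_p·G_p/(1+K_p·G_p) = 1.546/(0.154s + 1 + 1.546), with pole at s = −(1 + 1.546)/0.154 = −16.53.
Closed-loop time constant τ = 1/16.53 = 0.0605 s.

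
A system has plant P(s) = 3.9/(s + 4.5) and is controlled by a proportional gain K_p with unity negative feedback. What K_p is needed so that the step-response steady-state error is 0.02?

For a type-0 loop with proportional control, e_ss = 1/(1 + K_p·P(0)).
P(0) = 0.8667. Require 1/(1 + K_p·0.8667) = 0.02, so 1 + 0.8667·K_p = 50.
K_p = (50 − 1)/0.8667 = 56.5.

K_p = 56.5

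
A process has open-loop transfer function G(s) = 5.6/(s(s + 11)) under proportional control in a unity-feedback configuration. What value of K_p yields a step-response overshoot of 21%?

K_p = 27.3

From %OS = 100·exp(−πζ/√(1−ζ²)) = 21%, ζ = −ln(0.21)/√(π²+ln²(0.21)) = 0.4449.
Characteristic equation s² + 11s + 5.6K_p = 0 gives ζ = 11/(2√(5.6K_p)).
Setting ζ = 0.4449: √(5.6K_p) = 11/(2·0.4449) = 12.36, so K_p = 152.8/5.6 = 27.3.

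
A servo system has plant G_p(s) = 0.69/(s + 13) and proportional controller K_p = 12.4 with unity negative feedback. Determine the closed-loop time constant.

τ = 0.0464 s

Closed-loop transfer function: T(s) = K_p·G_p(s)/(1 + K_p·G_p(s)) = 8.556/(s + 13 + 8.556) = 8.556/(s + 21.56).
Time constant τ = 1/21.56 = 0.0464 s.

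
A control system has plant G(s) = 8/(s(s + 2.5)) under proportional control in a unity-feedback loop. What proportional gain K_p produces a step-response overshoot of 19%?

From %OS = 100·exp(−πζ/√(1−ζ²)) = 19%, ζ = −ln(0.19)/√(π²+ln²(0.19)) = 0.4673.
Characteristic equation s² + 2.5s + 8K_p = 0 gives ζ = 2.5/(2√(8K_p)).
Setting ζ = 0.4673: √(8K_p) = 2.5/(2·0.4673) = 2.675, so K_p = 7.154/8 = 0.894.

K_p = 0.894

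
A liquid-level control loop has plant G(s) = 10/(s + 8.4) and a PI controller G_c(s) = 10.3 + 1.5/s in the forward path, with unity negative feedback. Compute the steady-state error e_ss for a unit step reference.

0

The open loop G_c(s)G(s) has a pole at the origin (type 1), so the static position error constant is infinite and e_ss = 1/(1+∞) = 0.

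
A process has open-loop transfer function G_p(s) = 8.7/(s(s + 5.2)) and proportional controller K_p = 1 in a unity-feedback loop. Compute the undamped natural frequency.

ω_n = 2.95 rad/s

The closed-loop denominator is s(s+5.2) + 1·8.7 = s² + 5.2s + 8.7.
So ω_n² = 8.7 ⇒ ω_n = 2.95 rad/s, and ζ = 5.2/(2ω_n) = 0.881.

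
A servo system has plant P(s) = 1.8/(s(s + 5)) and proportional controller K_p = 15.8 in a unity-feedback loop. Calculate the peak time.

T_p = 0.667 s

The closed-loop denominator s² + 5s + 28.44 gives ω_n = √28.44 = 5.333 and ζ = 5/(2ω_n) = 0.4688.
Damped frequency ω_d = ω_n√(1−ζ²) = 4.711 rad/s, so peak time T_p = π/ω_d = 0.667 s.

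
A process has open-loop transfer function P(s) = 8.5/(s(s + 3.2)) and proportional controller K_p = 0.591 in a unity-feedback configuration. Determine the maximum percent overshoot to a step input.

From 1 + K_pP(s) = 0: s² + 3.2s + 5.023 = 0 ⇒ ω_n = 2.241, ζ = 0.7139.
%OS = 100·exp(−πζ/√(1−ζ²)) = 100·exp(−π·0.7139/√0.4904) = 4.07%.

4.07%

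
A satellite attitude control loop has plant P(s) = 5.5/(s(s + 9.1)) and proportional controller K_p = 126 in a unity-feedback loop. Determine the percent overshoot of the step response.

57.6%

The closed-loop denominator s² + 9.1s + 693 gives ω_n = √693 = 26.32 and ζ = 9.1/(2ω_n) = 0.1728.
%OS = 100·exp(−πζ/√(1−ζ²)) = 100·exp(−π·0.1728/√0.9701) = 57.6%.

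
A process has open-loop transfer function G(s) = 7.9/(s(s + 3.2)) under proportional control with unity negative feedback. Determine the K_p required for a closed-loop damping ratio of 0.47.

Closed-loop characteristic equation: s² + 3.2s + K_p·7.9 = 0.
So ω_n = √(7.9K_p) and 2ζω_n = 3.2, giving ζ = 3.2/(2√(7.9K_p)).
Setting ζ = 0.47: √(7.9K_p) = 3.2/(2·0.47) = 3.404, so K_p = 11.59/7.9 = 1.47.

K_p = 1.47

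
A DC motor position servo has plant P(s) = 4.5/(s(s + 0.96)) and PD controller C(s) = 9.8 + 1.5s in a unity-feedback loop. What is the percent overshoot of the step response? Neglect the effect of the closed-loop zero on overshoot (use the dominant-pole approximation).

Forward path: (9.8 + 1.5s)·4.5/(s(s+0.96)). The closed-loop characteristic equation is s² + (0.96 + 4.5·1.5)s + 4.5·9.8 = 0.
That is s² + 7.71s + 44.1 = 0, so ω_n = 6.641 rad/s and ζ = 7.71/(2·6.641) = 0.5805.
%OS = 100·exp(−πζ/√(1−ζ²)) = 10.6%.

10.6%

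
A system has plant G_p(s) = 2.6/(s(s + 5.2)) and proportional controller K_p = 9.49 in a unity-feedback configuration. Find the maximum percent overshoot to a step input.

14.5%

The closed-loop denominator s² + 5.2s + 24.67 gives ω_n = √24.67 = 4.967 and ζ = 5.2/(2ω_n) = 0.5234.
%OS = 100·exp(−πζ/√(1−ζ²)) = 100·exp(−π·0.5234/√0.726) = 14.5%.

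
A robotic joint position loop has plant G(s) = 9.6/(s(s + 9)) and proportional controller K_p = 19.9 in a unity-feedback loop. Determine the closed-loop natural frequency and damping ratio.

ω_n = 13.8 rad/s, ζ = 0.326

The closed-loop denominator is s(s+9) + 19.9·9.6 = s² + 9s + 191.
So ω_n² = 191 ⇒ ω_n = 13.82 rad/s, and ζ = 9/(2ω_n) = 0.326.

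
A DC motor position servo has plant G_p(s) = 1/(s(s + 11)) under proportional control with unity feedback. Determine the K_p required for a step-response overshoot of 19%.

K_p = 138

From %OS = 100·exp(−πζ/√(1−ζ²)) = 19%, ζ = −ln(0.19)/√(π²+ln²(0.19)) = 0.4673.
Characteristic equation s² + 11s + 1K_p = 0 gives ζ = 11/(2√(1K_p)).
Setting ζ = 0.4673: √(1K_p) = 11/(2·0.4673) = 11.77, so K_p = 138.5/1 = 138.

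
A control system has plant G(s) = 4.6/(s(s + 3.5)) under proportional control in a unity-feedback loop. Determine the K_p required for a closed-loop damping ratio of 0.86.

K_p = 0.9

Closed-loop characteristic equation: s² + 3.5s + K_p·4.6 = 0.
So ω_n = √(4.6K_p) and 2ζω_n = 3.5, giving ζ = 3.5/(2√(4.6K_p)).
Setting ζ = 0.86: √(4.6K_p) = 3.5/(2·0.86) = 2.035, so K_p = 4.141/4.6 = 0.9.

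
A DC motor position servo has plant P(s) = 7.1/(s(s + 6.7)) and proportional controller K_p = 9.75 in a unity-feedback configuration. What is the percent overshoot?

Closed-loop characteristic equation: s² + 6.7s + 69.22 = 0, so ω_n = 8.32 rad/s and ζ = 6.7/(2·8.32) = 0.4026.
%OS = 100·exp(−πζ/√(1−ζ²)) = 100·exp(−π·0.4026/√0.8379) = 25.1%.

25.1%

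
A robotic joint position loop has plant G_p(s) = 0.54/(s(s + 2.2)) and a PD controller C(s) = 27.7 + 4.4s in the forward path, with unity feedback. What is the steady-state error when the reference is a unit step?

0

The open loop C(s)G_p(s) has a pole at the origin (type 1), so the static position error constant is infinite and e_ss = 1/(1+∞) = 0.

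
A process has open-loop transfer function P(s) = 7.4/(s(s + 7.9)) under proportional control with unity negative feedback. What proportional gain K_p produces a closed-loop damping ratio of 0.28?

K_p = 26.9

Closed-loop characteristic equation: s² + 7.9s + K_p·7.4 = 0.
So ω_n = √(7.4K_p) and 2ζω_n = 7.9, giving ζ = 7.9/(2√(7.4K_p)).
Setting ζ = 0.28: √(7.4K_p) = 7.9/(2·0.28) = 14.11, so K_p = 199/7.4 = 26.9.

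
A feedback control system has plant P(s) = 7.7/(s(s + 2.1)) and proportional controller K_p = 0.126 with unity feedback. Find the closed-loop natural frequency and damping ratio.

ω_n = 0.985 rad/s, ζ = 1.07

With unity feedback the closed-loop characteristic equation is s² + 2.1s + 0.126·7.7 = s² + 2.1s + 0.9702 = 0.
So ω_n² = 0.9702 ⇒ ω_n = 0.985 rad/s, and ζ = 2.1/(2ω_n) = 1.07.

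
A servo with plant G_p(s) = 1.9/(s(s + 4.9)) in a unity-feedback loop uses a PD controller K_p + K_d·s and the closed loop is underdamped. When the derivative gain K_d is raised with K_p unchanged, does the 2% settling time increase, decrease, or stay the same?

decrease

Characteristic equation s² + (4.9 + 1.9K_d)s + 1.9K_p = 0: raising K_d increases ζω_n = (4.9+1.9K_d)/2 while the loop stays underdamped, so T_s ≈ 4/(ζω_n) decreases.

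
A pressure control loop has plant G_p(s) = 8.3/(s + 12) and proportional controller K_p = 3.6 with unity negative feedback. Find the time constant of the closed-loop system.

Closed-loop transfer function: T(s) = K_p·G_p(s)/(1 + K_p·G_p(s)) = 29.88/(s + 12 + 29.88) = 29.88/(s + 41.88).
Time constant τ = 1/41.88 = 0.0239 s.

τ = 0.0239 s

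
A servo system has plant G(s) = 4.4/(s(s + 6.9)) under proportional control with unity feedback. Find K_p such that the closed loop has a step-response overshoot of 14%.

K_p = 9.61

From %OS = 100·exp(−πζ/√(1−ζ²)) = 14%, ζ = −ln(0.14)/√(π²+ln²(0.14)) = 0.5305.
Characteristic equation s² + 6.9s + 4.4K_p = 0 gives ζ = 6.9/(2√(4.4K_p)).
Setting ζ = 0.5305: √(4.4K_p) = 6.9/(2·0.5305) = 6.503, so K_p = 42.29/4.4 = 9.61.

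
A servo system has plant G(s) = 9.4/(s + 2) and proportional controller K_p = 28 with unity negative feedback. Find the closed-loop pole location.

s = -265.2

Closed-loop transfer function: T(s) = K_p·G(s)/(1 + K_p·G(s)) = 263.2/(s + 2 + 263.2) = 263.2/(s + 265.2).
The closed-loop pole is at s = −265.2.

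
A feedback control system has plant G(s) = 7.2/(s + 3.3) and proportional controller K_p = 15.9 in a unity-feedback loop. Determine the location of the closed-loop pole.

Closed-loop transfer function: T(s) = K_p·G(s)/(1 + K_p·G(s)) = 114.5/(s + 3.3 + 114.5) = 114.5/(s + 117.8).
The closed-loop pole is at s = −117.8.

s = -117.8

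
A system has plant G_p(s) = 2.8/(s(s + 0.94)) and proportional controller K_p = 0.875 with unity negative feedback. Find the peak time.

T_p = 2.1 s

From 1 + K_pG_p(s) = 0: s² + 0.94s + 2.45 = 0 ⇒ ω_n = 1.565, ζ = 0.3003.
Damped frequency ω_d = ω_n√(1−ζ²) = 1.493 rad/s, so peak time T_p = π/ω_d = 2.1 s.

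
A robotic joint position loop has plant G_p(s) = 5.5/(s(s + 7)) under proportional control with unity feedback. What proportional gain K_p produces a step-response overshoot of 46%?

K_p = 38.7

From %OS = 100·exp(−πζ/√(1−ζ²)) = 46%, ζ = −ln(0.46)/√(π²+ln²(0.46)) = 0.24.
Characteristic equation s² + 7s + 5.5K_p = 0 gives ζ = 7/(2√(5.5K_p)).
Setting ζ = 0.24: √(5.5K_p) = 7/(2·0.24) = 14.59, so K_p = 212.8/5.5 = 38.7.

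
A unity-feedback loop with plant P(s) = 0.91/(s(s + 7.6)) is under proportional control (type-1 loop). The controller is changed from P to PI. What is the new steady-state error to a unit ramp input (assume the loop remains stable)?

The integrator raises the loop to type 2, so K_v → ∞ and e_ss to a ramp is zero.

0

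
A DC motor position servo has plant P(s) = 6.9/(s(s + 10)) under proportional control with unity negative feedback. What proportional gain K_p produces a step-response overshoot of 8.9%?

K_p = 9.73

From %OS = 100·exp(−πζ/√(1−ζ²)) = 8.9%, ζ = −ln(0.089)/√(π²+ln²(0.089)) = 0.6101.
Characteristic equation s² + 10s + 6.9K_p = 0 gives ζ = 10/(2√(6.9K_p)).
Setting ζ = 0.6101: √(6.9K_p) = 10/(2·0.6101) = 8.195, so K_p = 67.16/6.9 = 9.73.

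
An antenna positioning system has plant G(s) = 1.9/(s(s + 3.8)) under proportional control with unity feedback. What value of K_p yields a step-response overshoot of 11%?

K_p = 5.75

From %OS = 100·exp(−πζ/√(1−ζ²)) = 11%, ζ = −ln(0.11)/√(π²+ln²(0.11)) = 0.5749.
Characteristic equation s² + 3.8s + 1.9K_p = 0 gives ζ = 3.8/(2√(1.9K_p)).
Setting ζ = 0.5749: √(1.9K_p) = 3.8/(2·0.5749) = 3.305, so K_p = 10.92/1.9 = 5.75.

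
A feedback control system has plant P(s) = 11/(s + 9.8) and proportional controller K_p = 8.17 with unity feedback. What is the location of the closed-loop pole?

Closed-loop transfer function: T(s) = K_p·P(s)/(1 + K_p·P(s)) = 89.87/(s + 9.8 + 89.87) = 89.87/(s + 99.67).
The closed-loop pole is at s = −99.67.

s = -99.67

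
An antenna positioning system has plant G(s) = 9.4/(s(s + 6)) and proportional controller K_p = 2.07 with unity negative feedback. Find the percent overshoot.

Closed-loop characteristic equation: s² + 6s + 19.46 = 0, so ω_n = 4.411 rad/s and ζ = 6/(2·4.411) = 0.6801.
%OS = 100·exp(−πζ/√(1−ζ²)) = 100·exp(−π·0.6801/√0.5375) = 5.42%.

5.42%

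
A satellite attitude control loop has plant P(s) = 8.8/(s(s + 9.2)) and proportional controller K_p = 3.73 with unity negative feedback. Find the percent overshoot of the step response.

The closed-loop denominator s² + 9.2s + 32.82 gives ω_n = √32.82 = 5.729 and ζ = 9.2/(2ω_n) = 0.8029.
%OS = 100·exp(−πζ/√(1−ζ²)) = 100·exp(−π·0.8029/√0.3553) = 1.45%.

1.45%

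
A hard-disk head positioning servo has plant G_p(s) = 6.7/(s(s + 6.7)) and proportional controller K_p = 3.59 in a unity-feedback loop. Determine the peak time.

T_p = 0.877 s

The closed-loop denominator s² + 6.7s + 24.05 gives ω_n = √24.05 = 4.904 and ζ = 6.7/(2ω_n) = 0.6831.
Damped frequency ω_d = ω_n√(1−ζ²) = 3.582 rad/s, so peak time T_p = π/ω_d = 0.877 s.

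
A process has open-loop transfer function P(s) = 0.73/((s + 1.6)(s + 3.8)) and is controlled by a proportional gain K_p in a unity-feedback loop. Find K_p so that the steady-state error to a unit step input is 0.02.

For a type-0 loop with proportional control, e_ss = 1/(1 + K_p·P(0)).
P(0) = 0.1201. Require 1/(1 + K_p·0.1201) = 0.02, so 1 + 0.1201·K_p = 50.
K_p = (50 − 1)/0.1201 = 408.

K_p = 408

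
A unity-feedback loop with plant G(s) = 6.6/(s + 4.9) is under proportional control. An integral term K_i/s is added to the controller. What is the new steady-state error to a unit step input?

Adding integral action puts a pole at s = 0 in the forward path, raising the system type to 1; a type-1 loop has zero steady-state error to a step.

0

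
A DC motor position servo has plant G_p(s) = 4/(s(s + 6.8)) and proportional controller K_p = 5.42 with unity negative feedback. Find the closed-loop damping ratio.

The closed-loop denominator is s(s+6.8) + 5.42·4 = s² + 6.8s + 21.68.
So ω_n² = 21.68 ⇒ ω_n = 4.656 rad/s, and ζ = 6.8/(2ω_n) = 0.73.

ζ = 0.73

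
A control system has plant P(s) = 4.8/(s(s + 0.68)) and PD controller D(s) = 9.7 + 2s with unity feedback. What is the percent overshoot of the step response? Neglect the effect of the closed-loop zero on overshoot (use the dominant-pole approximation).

Forward path: (9.7 + 2s)·4.8/(s(s+0.68)). The closed-loop characteristic equation is s² + (0.68 + 4.8·2)s + 4.8·9.7 = 0.
That is s² + 10.28s + 46.56 = 0, so ω_n = 6.823 rad/s and ζ = 10.28/(2·6.823) = 0.7533.
%OS = 100·exp(−πζ/√(1−ζ²)) = 2.74%.

2.74%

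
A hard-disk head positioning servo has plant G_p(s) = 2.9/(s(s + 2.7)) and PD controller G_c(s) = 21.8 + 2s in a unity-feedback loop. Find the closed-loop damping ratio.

ζ = 0.535

Forward path: (21.8 + 2s)·2.9/(s(s+2.7)). The closed-loop characteristic equation is s² + (2.7 + 2.9·2)s + 2.9·21.8 = 0.
That is s² + 8.5s + 63.22 = 0, so ω_n = 7.951 rad/s and ζ = 8.5/(2·7.951) = 0.5345.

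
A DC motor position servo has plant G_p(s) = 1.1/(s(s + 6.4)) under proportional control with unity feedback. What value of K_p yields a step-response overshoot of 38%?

From %OS = 100·exp(−πζ/√(1−ζ²)) = 38%, ζ = −ln(0.38)/√(π²+ln²(0.38)) = 0.2943.
Characteristic equation s² + 6.4s + 1.1K_p = 0 gives ζ = 6.4/(2√(1.1K_p)).
Setting ζ = 0.2943: √(1.1K_p) = 6.4/(2·0.2943) = 10.87, so K_p = 118.2/1.1 = 107.

K_p = 107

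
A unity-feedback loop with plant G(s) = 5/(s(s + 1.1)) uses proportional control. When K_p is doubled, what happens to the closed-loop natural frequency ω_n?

increase

ω_n = √(5·K_p), which grows with K_p.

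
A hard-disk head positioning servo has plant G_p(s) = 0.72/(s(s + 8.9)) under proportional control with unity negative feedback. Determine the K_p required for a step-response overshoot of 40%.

From %OS = 100·exp(−πζ/√(1−ζ²)) = 40%, ζ = −ln(0.4)/√(π²+ln²(0.4)) = 0.28.
Characteristic equation s² + 8.9s + 0.72K_p = 0 gives ζ = 8.9/(2√(0.72K_p)).
Setting ζ = 0.28: √(0.72K_p) = 8.9/(2·0.28) = 15.89, so K_p = 252.6/0.72 = 351.

K_p = 351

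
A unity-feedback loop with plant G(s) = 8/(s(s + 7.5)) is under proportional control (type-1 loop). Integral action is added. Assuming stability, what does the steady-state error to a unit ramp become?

0

The integrator raises the loop to type 2, so K_v → ∞ and e_ss to a ramp is zero.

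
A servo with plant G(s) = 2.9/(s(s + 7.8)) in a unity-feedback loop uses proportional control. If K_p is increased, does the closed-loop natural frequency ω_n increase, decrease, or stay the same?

ω_n = √(2.9·K_p), which grows with K_p.

increase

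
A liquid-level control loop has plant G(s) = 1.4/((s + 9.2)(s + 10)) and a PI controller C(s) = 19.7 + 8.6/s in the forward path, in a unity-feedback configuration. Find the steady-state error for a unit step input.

The open loop C(s)G(s) has a pole at the origin (type 1), so the static position error constant is infinite and e_ss = 1/(1+∞) = 0.

0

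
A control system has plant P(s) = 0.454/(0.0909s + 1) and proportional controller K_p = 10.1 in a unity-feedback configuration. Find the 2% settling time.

Closed loop: T(s) = K_p·P/(1+K_p·P) = 4.585/(0.0909s + 1 + 4.585), with pole at s = −(1 + 4.585)/0.0909 = −61.45.
τ = 1/61.45 = 0.01627 s, so 2% settling time ≈ 4τ = 0.0651 s.

T_s ≈ 0.0651 s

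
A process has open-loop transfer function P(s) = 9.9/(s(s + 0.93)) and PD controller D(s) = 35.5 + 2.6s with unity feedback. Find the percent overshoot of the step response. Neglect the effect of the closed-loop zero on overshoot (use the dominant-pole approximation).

Forward path: (35.5 + 2.6s)·9.9/(s(s+0.93)). The closed-loop characteristic equation is s² + (0.93 + 9.9·2.6)s + 9.9·35.5 = 0.
That is s² + 26.67s + 351.4 = 0, so ω_n = 18.75 rad/s and ζ = 26.67/(2·18.75) = 0.7113.
%OS = 100·exp(−πζ/√(1−ζ²)) = 4.16%.

4.16%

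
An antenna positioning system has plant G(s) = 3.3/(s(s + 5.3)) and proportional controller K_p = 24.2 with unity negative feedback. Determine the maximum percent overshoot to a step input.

37.7%

The closed-loop denominator s² + 5.3s + 79.86 gives ω_n = √79.86 = 8.936 and ζ = 5.3/(2ω_n) = 0.2965.
%OS = 100·exp(−πζ/√(1−ζ²)) = 100·exp(−π·0.2965/√0.9121) = 37.7%.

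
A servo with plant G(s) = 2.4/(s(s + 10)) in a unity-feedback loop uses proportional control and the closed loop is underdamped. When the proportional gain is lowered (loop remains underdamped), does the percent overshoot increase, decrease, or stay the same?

ζ = 10/(2√(2.4K_p)) rises as K_p falls; higher damping means less overshoot.

decrease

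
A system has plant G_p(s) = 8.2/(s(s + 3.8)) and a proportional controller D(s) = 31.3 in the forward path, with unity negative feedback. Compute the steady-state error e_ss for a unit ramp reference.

The loop has one pole at the origin (type 1). Velocity error constant K_v = lim_{s→0} s·D(s)G_p(s) = 31.3·8.2/3.8 = 67.54.
Steady-state error to a unit ramp: e_ss = 1/K_v = 0.0148.

0.0148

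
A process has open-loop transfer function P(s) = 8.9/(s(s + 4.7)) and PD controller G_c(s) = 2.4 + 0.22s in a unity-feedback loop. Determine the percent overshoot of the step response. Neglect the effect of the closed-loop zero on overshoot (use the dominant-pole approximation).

Forward path: (2.4 + 0.22s)·8.9/(s(s+4.7)). The closed-loop characteristic equation is s² + (4.7 + 8.9·0.22)s + 8.9·2.4 = 0.
That is s² + 6.658s + 21.36 = 0, so ω_n = 4.622 rad/s and ζ = 6.658/(2·4.622) = 0.7203.
%OS = 100·exp(−πζ/√(1−ζ²)) = 3.83%.

3.83%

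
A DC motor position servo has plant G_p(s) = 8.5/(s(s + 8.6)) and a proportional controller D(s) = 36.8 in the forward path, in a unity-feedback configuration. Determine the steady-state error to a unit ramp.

0.0275

The loop has one pole at the origin (type 1). Velocity error constant K_v = lim_{s→0} s·D(s)G_p(s) = 36.8·8.5/8.6 = 36.37.
Steady-state error to a unit ramp: e_ss = 1/K_v = 0.0275.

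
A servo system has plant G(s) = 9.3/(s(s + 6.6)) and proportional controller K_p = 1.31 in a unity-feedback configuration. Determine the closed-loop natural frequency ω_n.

The closed-loop denominator is s(s+6.6) + 1.31·9.3 = s² + 6.6s + 12.18.
So ω_n² = 12.18 ⇒ ω_n = 3.49 rad/s, and ζ = 6.6/(2ω_n) = 0.945.

ω_n = 3.49 rad/s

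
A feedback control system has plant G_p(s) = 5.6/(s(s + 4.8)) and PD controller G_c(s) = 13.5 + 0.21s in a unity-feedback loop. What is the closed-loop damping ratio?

Forward path: (13.5 + 0.21s)·5.6/(s(s+4.8)). The closed-loop characteristic equation is s² + (4.8 + 5.6·0.21)s + 5.6·13.5 = 0.
That is s² + 5.976s + 75.6 = 0, so ω_n = 8.695 rad/s and ζ = 5.976/(2·8.695) = 0.3437.

ζ = 0.344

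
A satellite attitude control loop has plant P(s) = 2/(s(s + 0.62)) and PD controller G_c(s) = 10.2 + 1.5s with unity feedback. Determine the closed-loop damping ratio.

ζ = 0.401

Forward path: (10.2 + 1.5s)·2/(s(s+0.62)). The closed-loop characteristic equation is s² + (0.62 + 2·1.5)s + 2·10.2 = 0.
That is s² + 3.62s + 20.4 = 0, so ω_n = 4.517 rad/s and ζ = 3.62/(2·4.517) = 0.4007.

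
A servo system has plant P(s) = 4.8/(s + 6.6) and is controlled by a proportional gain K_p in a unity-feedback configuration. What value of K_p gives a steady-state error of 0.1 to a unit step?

K_p = 12.4

Steady-state error for a unit step on this type-0 loop is 1/(1 + K_p·P(0)).
P(0) = 0.7273. Require 1/(1 + K_p·0.7273) = 0.1, so 1 + 0.7273·K_p = 10.
K_p = (10 − 1)/0.7273 = 12.4.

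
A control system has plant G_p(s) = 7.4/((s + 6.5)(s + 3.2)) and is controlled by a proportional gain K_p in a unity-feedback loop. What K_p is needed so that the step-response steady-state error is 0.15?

Steady-state error for a unit step on this type-0 loop is 1/(1 + K_p·G_p(0)).
G_p(0) = 0.3558. Require 1/(1 + K_p·0.3558) = 0.15, so 1 + 0.3558·K_p = 6.667.
K_p = (6.667 − 1)/0.3558 = 15.9.

K_p = 15.9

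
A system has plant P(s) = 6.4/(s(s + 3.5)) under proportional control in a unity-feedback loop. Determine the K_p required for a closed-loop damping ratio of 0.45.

Closed-loop characteristic equation: s² + 3.5s + K_p·6.4 = 0.
So ω_n = √(6.4K_p) and 2ζω_n = 3.5, giving ζ = 3.5/(2√(6.4K_p)).
Setting ζ = 0.45: √(6.4K_p) = 3.5/(2·0.45) = 3.889, so K_p = 15.12/6.4 = 2.36.

K_p = 2.36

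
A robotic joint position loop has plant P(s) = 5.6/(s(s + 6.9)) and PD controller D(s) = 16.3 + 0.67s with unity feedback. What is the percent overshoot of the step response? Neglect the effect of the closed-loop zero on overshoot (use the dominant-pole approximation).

Forward path: (16.3 + 0.67s)·5.6/(s(s+6.9)). The closed-loop characteristic equation is s² + (6.9 + 5.6·0.67)s + 5.6·16.3 = 0.
That is s² + 10.65s + 91.28 = 0, so ω_n = 9.554 rad/s and ζ = 10.65/(2·9.554) = 0.5575.
%OS = 100·exp(−πζ/√(1−ζ²)) = 12.1%.

12.1%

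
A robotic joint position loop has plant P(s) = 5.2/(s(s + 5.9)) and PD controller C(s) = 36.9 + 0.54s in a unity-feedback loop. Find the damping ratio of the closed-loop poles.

Forward path: (36.9 + 0.54s)·5.2/(s(s+5.9)). The closed-loop characteristic equation is s² + (5.9 + 5.2·0.54)s + 5.2·36.9 = 0.
That is s² + 8.708s + 191.9 = 0, so ω_n = 13.85 rad/s and ζ = 8.708/(2·13.85) = 0.3143.

ζ = 0.314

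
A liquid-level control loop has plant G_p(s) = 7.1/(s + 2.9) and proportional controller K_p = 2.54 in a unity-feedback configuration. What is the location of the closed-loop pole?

Closed-loop transfer function: T(s) = K_p·G_p(s)/(1 + K_p·G_p(s)) = 18.03/(s + 2.9 + 18.03) = 18.03/(s + 20.93).
The closed-loop pole is at s = −20.93.

s = -20.93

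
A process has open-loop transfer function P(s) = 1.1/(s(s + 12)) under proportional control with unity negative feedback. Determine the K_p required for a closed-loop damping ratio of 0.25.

K_p = 524

Closed-loop characteristic equation: s² + 12s + K_p·1.1 = 0.
So ω_n = √(1.1K_p) and 2ζω_n = 12, giving ζ = 12/(2√(1.1K_p)).
Setting ζ = 0.25: √(1.1K_p) = 12/(2·0.25) = 24, so K_p = 576/1.1 = 524.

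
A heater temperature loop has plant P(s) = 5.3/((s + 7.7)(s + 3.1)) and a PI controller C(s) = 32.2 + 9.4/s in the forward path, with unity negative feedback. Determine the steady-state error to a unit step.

0

The open loop C(s)P(s) has a pole at the origin (type 1), so the static position error constant is infinite and e_ss = 1/(1+∞) = 0.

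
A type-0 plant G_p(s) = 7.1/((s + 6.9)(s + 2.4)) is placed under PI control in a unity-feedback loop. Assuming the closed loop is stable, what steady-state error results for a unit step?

The PI controller's integrator makes the forward path type 1, so e_ss to a step is zero.

0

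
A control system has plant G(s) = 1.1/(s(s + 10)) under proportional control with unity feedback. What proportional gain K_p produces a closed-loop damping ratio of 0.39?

Closed-loop characteristic equation: s² + 10s + K_p·1.1 = 0.
So ω_n = √(1.1K_p) and 2ζω_n = 10, giving ζ = 10/(2√(1.1K_p)).
Setting ζ = 0.39: √(1.1K_p) = 10/(2·0.39) = 12.82, so K_p = 164.4/1.1 = 149.

K_p = 149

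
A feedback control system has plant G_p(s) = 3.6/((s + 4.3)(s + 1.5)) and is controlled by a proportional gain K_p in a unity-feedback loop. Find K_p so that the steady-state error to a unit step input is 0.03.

K_p = 57.9

For a type-0 loop with proportional control, e_ss = 1/(1 + K_p·G_p(0)).
G_p(0) = 0.5581. Require 1/(1 + K_p·0.5581) = 0.03, so 1 + 0.5581·K_p = 33.33.
K_p = (33.33 − 1)/0.5581 = 57.9.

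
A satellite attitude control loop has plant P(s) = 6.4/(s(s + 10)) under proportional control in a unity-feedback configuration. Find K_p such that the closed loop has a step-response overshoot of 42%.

K_p = 55.1

From %OS = 100·exp(−πζ/√(1−ζ²)) = 42%, ζ = −ln(0.42)/√(π²+ln²(0.42)) = 0.2662.
Characteristic equation s² + 10s + 6.4K_p = 0 gives ζ = 10/(2√(6.4K_p)).
Setting ζ = 0.2662: √(6.4K_p) = 10/(2·0.2662) = 18.78, so K_p = 352.9/6.4 = 55.1.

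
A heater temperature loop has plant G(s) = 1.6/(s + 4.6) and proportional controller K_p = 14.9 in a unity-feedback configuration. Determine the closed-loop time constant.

Closed-loop transfer function: T(s) = K_p·G(s)/(1 + K_p·G(s)) = 23.84/(s + 4.6 + 23.84) = 23.84/(s + 28.44).
Time constant τ = 1/28.44 = 0.0352 s.

τ = 0.0352 s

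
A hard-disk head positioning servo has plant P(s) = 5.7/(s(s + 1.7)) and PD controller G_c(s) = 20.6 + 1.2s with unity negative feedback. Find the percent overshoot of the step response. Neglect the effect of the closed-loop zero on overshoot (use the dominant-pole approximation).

Forward path: (20.6 + 1.2s)·5.7/(s(s+1.7)). The closed-loop characteristic equation is s² + (1.7 + 5.7·1.2)s + 5.7·20.6 = 0.
That is s² + 8.54s + 117.4 = 0, so ω_n = 10.84 rad/s and ζ = 8.54/(2·10.84) = 0.3941.
%OS = 100·exp(−πζ/√(1−ζ²)) = 26%.

26%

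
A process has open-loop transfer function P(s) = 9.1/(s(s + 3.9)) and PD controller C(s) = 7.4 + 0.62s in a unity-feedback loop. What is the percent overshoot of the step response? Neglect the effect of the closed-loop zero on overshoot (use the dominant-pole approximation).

10.6%

Forward path: (7.4 + 0.62s)·9.1/(s(s+3.9)). The closed-loop characteristic equation is s² + (3.9 + 9.1·0.62)s + 9.1·7.4 = 0.
That is s² + 9.542s + 67.34 = 0, so ω_n = 8.206 rad/s and ζ = 9.542/(2·8.206) = 0.5814.
%OS = 100·exp(−πζ/√(1−ζ²)) = 10.6%.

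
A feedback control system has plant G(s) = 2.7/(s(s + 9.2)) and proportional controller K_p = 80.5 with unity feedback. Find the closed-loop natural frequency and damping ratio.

With unity feedback the closed-loop characteristic equation is s² + 9.2s + 80.5·2.7 = s² + 9.2s + 217.4 = 0.
So ω_n² = 217.4 ⇒ ω_n = 14.74 rad/s, and ζ = 9.2/(2ω_n) = 0.312.

ω_n = 14.7 rad/s, ζ = 0.312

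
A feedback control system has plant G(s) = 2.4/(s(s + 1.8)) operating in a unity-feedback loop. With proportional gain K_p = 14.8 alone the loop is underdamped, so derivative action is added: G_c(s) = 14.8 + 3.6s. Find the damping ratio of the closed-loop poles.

ζ = 0.876

Forward path: (14.8 + 3.6s)·2.4/(s(s+1.8)). The closed-loop characteristic equation is s² + (1.8 + 2.4·3.6)s + 2.4·14.8 = 0.
That is s² + 10.44s + 35.52 = 0, so ω_n = 5.96 rad/s and ζ = 10.44/(2·5.96) = 0.8759.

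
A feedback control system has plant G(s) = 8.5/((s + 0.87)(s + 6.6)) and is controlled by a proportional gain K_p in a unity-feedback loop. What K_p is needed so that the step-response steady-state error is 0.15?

K_p = 3.83

Steady-state error for a unit step on this type-0 loop is 1/(1 + K_p·G(0)).
G(0) = 1.48. Require 1/(1 + K_p·1.48) = 0.15, so 1 + 1.48·K_p = 6.667.
K_p = (6.667 − 1)/1.48 = 3.83.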